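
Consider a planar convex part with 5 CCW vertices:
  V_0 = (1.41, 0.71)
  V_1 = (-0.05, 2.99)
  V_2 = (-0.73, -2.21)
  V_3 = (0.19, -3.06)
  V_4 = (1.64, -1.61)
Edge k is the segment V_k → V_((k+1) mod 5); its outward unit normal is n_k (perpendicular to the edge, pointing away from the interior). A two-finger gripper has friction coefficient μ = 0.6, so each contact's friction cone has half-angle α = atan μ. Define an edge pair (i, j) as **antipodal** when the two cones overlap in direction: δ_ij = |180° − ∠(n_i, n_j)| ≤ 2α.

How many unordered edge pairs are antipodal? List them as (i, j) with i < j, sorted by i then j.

count = 5; pairs: (0,1), (0,2), (1,3), (1,4), (2,4)

α = atan 0.6 = 30.96°;  2α = 61.93°
n_0 = (+0.8421, +0.5393)
n_1 = (-0.9916, +0.1297)
n_2 = (-0.6786, -0.7345)
n_3 = (+0.7071, -0.7071)
n_4 = (+0.9951, +0.0987)
  (0,1): δ = 40.08°  ✓
  (0,2): δ = 14.63°  ✓
  (0,3): δ = 102.37°  ·
  (0,4): δ = 153.03°  ·
  (1,2): δ = 125.28°  ·
  (1,3): δ = 37.55°  ✓
  (1,4): δ = 13.11°  ✓
  (2,3): δ = 92.26°  ·
  (2,4): δ = 41.60°  ✓
  (3,4): δ = 129.34°  ·
antipodal pairs: 5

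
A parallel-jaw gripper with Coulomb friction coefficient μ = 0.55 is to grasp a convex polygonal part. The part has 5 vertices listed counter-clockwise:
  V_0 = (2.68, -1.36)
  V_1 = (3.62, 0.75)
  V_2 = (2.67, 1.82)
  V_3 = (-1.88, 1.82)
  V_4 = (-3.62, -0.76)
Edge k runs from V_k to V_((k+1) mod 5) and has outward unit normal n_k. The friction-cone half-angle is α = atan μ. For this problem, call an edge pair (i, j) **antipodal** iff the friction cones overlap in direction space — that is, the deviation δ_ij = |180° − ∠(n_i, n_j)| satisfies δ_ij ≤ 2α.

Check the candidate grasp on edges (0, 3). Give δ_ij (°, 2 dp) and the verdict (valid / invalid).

δ = 9.98°, valid

α = atan 0.55 = 28.81°;  2α = 57.62°
edge 0: e_0 = (+0.94, +2.11);  n_0 = (+0.9135, -0.4069)
edge 3: e_3 = (-1.74, -2.58);  n_3 = (-0.8291, +0.5591)
∠(n_0, n_3) = 170.02°
δ = |180° − 170.02°| = 9.98°
9.98° ≤ 2α = 57.62°  →  valid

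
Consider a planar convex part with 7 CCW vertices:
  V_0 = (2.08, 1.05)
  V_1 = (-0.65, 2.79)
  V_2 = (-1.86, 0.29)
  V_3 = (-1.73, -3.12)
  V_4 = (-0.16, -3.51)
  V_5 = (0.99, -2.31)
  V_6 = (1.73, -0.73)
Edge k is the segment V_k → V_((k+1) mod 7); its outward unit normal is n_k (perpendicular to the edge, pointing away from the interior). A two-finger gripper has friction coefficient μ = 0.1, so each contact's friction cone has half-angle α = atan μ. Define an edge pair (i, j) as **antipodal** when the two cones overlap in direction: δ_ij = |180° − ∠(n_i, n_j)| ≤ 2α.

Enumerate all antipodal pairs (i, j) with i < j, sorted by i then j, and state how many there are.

α = atan 0.1 = 5.71°;  2α = 11.42°
n_0 = (+0.5375, +0.8433)
n_1 = (-0.9001, +0.4357)
n_2 = (-0.9993, -0.0381)
n_3 = (-0.2411, -0.9705)
n_4 = (+0.7220, -0.6919)
n_5 = (+0.9056, -0.4241)
n_6 = (+0.9812, -0.1929)
  (0,1): δ = 83.32°  ·
  (0,2): δ = 55.30°  ·
  (0,3): δ = 18.56°  ·
  (0,4): δ = 78.73°  ·
  (0,5): δ = 97.42°  ·
  (0,6): δ = 111.39°  ·
  (1,2): δ = 151.99°  ·
  (1,3): δ = 78.12°  ·
  (1,4): δ = 17.95°  ·
  (1,5): δ = 0.73°  ✓
  (1,6): δ = 14.70°  ·
  (2,3): δ = 106.13°  ·
  (2,4): δ = 45.96°  ·
  (2,5): δ = 27.28°  ·
  (2,6): δ = 13.31°  ·
  (3,4): δ = 119.83°  ·
  (3,5): δ = 101.15°  ·
  (3,6): δ = 87.17°  ·
  (4,5): δ = 161.32°  ·
  (4,6): δ = 147.34°  ·
  (5,6): δ = 166.03°  ·
antipodal pairs: 1

count = 1; pairs: (1,5)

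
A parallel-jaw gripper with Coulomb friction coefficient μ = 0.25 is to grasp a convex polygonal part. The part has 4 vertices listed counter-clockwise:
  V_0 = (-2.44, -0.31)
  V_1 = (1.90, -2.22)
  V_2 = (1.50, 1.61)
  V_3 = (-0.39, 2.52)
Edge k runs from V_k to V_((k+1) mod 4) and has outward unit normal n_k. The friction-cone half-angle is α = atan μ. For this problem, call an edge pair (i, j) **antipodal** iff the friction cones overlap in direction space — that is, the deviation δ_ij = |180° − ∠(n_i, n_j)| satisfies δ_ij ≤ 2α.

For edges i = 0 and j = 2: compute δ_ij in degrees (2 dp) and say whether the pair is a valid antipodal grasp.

α = atan 0.25 = 14.04°;  2α = 28.07°
edge 0: e_0 = (+4.34, -1.91);  n_0 = (-0.4028, -0.9153)
edge 2: e_2 = (-1.89, +0.91);  n_2 = (+0.4338, +0.9010)
∠(n_0, n_2) = 178.04°
δ = |180° − 178.04°| = 1.96°
1.96° ≤ 2α = 28.07°  →  valid

δ = 1.96°, valid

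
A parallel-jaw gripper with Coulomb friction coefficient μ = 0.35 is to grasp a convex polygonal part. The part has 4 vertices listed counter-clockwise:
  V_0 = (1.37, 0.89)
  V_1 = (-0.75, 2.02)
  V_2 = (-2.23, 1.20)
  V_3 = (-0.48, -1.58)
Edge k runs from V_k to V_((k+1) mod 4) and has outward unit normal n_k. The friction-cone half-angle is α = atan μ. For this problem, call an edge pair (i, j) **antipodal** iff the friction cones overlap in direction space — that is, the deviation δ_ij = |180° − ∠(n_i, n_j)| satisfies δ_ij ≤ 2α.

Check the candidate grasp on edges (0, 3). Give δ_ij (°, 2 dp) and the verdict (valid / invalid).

δ = 81.23°, invalid

α = atan 0.35 = 19.29°;  2α = 38.58°
edge 0: e_0 = (-2.12, +1.13);  n_0 = (+0.4704, +0.8825)
edge 3: e_3 = (+1.85, +2.47);  n_3 = (+0.8004, -0.5995)
∠(n_0, n_3) = 98.77°
δ = |180° − 98.77°| = 81.23°
81.23° > 2α = 38.58°  →  invalid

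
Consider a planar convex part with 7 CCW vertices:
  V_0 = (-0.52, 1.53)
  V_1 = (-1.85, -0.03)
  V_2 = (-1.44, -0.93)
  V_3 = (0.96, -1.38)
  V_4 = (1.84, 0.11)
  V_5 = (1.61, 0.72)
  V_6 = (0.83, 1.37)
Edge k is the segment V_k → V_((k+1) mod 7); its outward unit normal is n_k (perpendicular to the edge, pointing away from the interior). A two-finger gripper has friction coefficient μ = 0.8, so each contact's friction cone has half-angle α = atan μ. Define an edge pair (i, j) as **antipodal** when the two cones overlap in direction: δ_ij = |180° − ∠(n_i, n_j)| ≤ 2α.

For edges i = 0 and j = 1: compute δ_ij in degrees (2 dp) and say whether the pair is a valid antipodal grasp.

δ = 115.06°, invalid

α = atan 0.8 = 38.66°;  2α = 77.32°
edge 0: e_0 = (-1.33, -1.56);  n_0 = (-0.7610, +0.6488)
edge 1: e_1 = (+0.41, -0.90);  n_1 = (-0.9100, -0.4146)
∠(n_0, n_1) = 64.94°
δ = |180° − 64.94°| = 115.06°
115.06° > 2α = 77.32°  →  invalid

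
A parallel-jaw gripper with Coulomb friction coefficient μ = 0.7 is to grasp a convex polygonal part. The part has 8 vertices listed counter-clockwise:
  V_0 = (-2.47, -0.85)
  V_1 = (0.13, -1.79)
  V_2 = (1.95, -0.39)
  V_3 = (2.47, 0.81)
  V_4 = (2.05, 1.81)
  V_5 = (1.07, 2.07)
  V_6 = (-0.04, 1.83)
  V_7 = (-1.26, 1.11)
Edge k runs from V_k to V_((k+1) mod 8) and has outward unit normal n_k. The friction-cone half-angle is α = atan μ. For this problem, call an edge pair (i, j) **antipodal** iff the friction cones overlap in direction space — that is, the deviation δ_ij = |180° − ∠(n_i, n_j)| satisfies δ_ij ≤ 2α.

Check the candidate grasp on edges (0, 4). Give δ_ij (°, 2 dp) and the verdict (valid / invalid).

α = atan 0.7 = 34.99°;  2α = 69.98°
edge 0: e_0 = (+2.60, -0.94);  n_0 = (-0.3400, -0.9404)
edge 4: e_4 = (-0.98, +0.26);  n_4 = (+0.2564, +0.9666)
∠(n_0, n_4) = 174.98°
δ = |180° − 174.98°| = 5.02°
5.02° ≤ 2α = 69.98°  →  valid

δ = 5.02°, valid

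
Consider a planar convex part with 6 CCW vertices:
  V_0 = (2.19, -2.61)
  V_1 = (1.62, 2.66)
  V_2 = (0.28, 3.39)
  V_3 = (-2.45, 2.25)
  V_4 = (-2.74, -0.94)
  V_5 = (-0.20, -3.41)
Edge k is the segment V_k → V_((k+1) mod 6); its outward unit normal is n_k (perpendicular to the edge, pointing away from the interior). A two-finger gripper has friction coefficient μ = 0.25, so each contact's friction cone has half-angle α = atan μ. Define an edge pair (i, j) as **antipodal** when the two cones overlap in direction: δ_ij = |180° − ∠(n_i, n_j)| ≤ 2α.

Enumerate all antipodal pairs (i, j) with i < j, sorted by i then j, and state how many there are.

count = 3; pairs: (0,3), (1,4), (2,5)

α = atan 0.25 = 14.04°;  2α = 28.07°
n_0 = (+0.9942, +0.1075)
n_1 = (+0.4784, +0.8781)
n_2 = (-0.3853, +0.9228)
n_3 = (-0.9959, +0.0905)
n_4 = (-0.6972, -0.7169)
n_5 = (+0.3174, -0.9483)
  (0,1): δ = 124.75°  ·
  (0,2): δ = 73.51°  ·
  (0,3): δ = 11.37°  ✓
  (0,4): δ = 39.63°  ·
  (0,5): δ = 102.33°  ·
  (1,2): δ = 128.75°  ·
  (1,3): δ = 66.61°  ·
  (1,4): δ = 15.62°  ✓
  (1,5): δ = 47.09°  ·
  (2,3): δ = 117.86°  ·
  (2,4): δ = 66.86°  ·
  (2,5): δ = 4.16°  ✓
  (3,4): δ = 129.01°  ·
  (3,5): δ = 66.30°  ·
  (4,5): δ = 117.29°  ·
antipodal pairs: 3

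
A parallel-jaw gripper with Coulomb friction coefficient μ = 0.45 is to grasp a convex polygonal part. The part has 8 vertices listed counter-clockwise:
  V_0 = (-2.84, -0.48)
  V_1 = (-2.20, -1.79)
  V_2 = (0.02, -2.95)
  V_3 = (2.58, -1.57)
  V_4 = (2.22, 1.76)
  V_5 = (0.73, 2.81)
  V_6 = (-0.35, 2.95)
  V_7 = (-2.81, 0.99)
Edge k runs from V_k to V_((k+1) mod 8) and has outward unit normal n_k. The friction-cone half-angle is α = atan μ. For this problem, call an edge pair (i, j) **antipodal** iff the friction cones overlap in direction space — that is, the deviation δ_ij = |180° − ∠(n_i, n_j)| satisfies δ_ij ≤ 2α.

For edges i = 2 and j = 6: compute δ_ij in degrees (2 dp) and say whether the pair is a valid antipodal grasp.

δ = 10.22°, valid

α = atan 0.45 = 24.23°;  2α = 48.46°
edge 2: e_2 = (+2.56, +1.38);  n_2 = (+0.4745, -0.8803)
edge 6: e_6 = (-2.46, -1.96);  n_6 = (-0.6231, +0.7821)
∠(n_2, n_6) = 169.78°
δ = |180° − 169.78°| = 10.22°
10.22° ≤ 2α = 48.46°  →  valid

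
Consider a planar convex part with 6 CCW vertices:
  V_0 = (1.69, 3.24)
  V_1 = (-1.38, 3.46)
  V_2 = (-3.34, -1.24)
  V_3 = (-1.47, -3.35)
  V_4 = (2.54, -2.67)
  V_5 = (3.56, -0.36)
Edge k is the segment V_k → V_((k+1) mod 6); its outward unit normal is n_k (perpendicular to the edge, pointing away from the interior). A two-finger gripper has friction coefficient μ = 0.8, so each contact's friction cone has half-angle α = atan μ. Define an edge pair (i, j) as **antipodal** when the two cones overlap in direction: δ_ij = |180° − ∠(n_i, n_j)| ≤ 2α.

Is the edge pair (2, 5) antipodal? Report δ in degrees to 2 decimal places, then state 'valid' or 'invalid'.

α = atan 0.8 = 38.66°;  2α = 77.32°
edge 2: e_2 = (+1.87, -2.11);  n_2 = (-0.7484, -0.6633)
edge 5: e_5 = (-1.87, +3.60);  n_5 = (+0.8874, +0.4610)
∠(n_2, n_5) = 165.90°
δ = |180° − 165.90°| = 14.10°
14.10° ≤ 2α = 77.32°  →  valid

δ = 14.10°, valid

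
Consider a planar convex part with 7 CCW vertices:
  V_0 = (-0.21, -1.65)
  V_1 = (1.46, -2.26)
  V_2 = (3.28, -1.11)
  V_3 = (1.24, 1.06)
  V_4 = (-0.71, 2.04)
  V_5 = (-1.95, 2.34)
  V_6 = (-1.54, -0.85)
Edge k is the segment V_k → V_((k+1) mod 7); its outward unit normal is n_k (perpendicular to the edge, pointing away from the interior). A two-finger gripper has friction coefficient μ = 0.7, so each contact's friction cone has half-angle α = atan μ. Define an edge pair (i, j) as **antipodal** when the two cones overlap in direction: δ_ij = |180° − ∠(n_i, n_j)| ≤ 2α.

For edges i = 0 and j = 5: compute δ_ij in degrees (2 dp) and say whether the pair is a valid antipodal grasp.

δ = 117.39°, invalid

α = atan 0.7 = 34.99°;  2α = 69.98°
edge 0: e_0 = (+1.67, -0.61);  n_0 = (-0.3431, -0.9393)
edge 5: e_5 = (+0.41, -3.19);  n_5 = (-0.9918, -0.1275)
∠(n_0, n_5) = 62.61°
δ = |180° − 62.61°| = 117.39°
117.39° > 2α = 69.98°  →  invalid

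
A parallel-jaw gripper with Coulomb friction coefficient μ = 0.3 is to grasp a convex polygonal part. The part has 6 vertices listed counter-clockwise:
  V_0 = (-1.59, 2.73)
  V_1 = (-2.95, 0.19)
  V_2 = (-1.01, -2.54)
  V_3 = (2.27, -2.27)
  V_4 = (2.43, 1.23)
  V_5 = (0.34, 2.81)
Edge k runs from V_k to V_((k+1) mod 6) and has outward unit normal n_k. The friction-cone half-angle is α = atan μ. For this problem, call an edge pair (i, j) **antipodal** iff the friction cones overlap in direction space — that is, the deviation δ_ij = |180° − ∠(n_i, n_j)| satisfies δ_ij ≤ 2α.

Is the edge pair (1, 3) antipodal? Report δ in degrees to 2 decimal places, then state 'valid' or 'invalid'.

α = atan 0.3 = 16.70°;  2α = 33.40°
edge 1: e_1 = (+1.94, -2.73);  n_1 = (-0.8151, -0.5793)
edge 3: e_3 = (+0.16, +3.50);  n_3 = (+0.9990, -0.0457)
∠(n_1, n_3) = 141.98°
δ = |180° − 141.98°| = 38.02°
38.02° > 2α = 33.40°  →  invalid

δ = 38.02°, invalid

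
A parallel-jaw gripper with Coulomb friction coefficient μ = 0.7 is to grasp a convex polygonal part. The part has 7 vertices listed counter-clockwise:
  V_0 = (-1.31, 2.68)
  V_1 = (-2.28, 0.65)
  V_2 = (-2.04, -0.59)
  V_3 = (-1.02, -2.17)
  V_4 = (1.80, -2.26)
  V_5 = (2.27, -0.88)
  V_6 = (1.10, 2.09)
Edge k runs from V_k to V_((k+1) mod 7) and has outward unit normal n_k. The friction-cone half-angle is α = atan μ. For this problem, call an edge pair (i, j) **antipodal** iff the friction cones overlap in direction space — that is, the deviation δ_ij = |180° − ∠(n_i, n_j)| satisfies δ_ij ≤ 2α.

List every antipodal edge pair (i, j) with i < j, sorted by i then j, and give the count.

α = atan 0.7 = 34.99°;  2α = 69.98°
n_0 = (-0.9023, +0.4311)
n_1 = (-0.9818, -0.1900)
n_2 = (-0.8401, -0.5424)
n_3 = (-0.0319, -0.9995)
n_4 = (+0.9466, -0.3224)
n_5 = (+0.9304, +0.3665)
n_6 = (+0.2378, +0.9713)
  (0,1): δ = 143.51°  ·
  (0,2): δ = 121.61°  ·
  (0,3): δ = 66.29°  ✓
  (0,4): δ = 6.73°  ✓
  (0,5): δ = 47.04°  ✓
  (0,6): δ = 101.78°  ·
  (1,2): δ = 158.11°  ·
  (1,3): δ = 102.78°  ·
  (1,4): δ = 29.76°  ✓
  (1,5): δ = 10.55°  ✓
  (1,6): δ = 65.29°  ✓
  (2,3): δ = 124.67°  ·
  (2,4): δ = 51.65°  ✓
  (2,5): δ = 11.34°  ✓
  (2,6): δ = 43.40°  ✓
  (3,4): δ = 106.98°  ·
  (3,5): δ = 66.67°  ✓
  (3,6): δ = 11.93°  ✓
  (4,5): δ = 139.69°  ·
  (4,6): δ = 84.95°  ·
  (5,6): δ = 125.26°  ·
antipodal pairs: 11

count = 11; pairs: (0,3), (0,4), (0,5), (1,4), (1,5), (1,6), (2,4), (2,5), (2,6), (3,5), (3,6)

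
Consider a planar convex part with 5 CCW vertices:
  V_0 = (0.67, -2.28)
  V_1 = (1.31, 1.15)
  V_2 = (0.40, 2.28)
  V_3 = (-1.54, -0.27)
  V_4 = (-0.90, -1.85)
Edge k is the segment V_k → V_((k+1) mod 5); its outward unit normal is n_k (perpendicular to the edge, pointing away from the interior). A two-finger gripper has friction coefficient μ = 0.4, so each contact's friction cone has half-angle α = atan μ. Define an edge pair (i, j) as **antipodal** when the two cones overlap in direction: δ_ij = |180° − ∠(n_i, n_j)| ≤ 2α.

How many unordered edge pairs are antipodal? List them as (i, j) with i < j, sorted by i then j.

count = 4; pairs: (0,2), (0,3), (1,3), (1,4)

α = atan 0.4 = 21.80°;  2α = 43.60°
n_0 = (+0.9830, -0.1834)
n_1 = (+0.7788, +0.6272)
n_2 = (-0.7959, +0.6055)
n_3 = (-0.9268, -0.3754)
n_4 = (-0.2642, -0.9645)
  (0,1): δ = 130.59°  ·
  (0,2): δ = 26.69°  ✓
  (0,3): δ = 32.62°  ✓
  (0,4): δ = 85.25°  ·
  (1,2): δ = 76.11°  ·
  (1,3): δ = 16.79°  ✓
  (1,4): δ = 35.84°  ✓
  (2,3): δ = 120.69°  ·
  (2,4): δ = 68.05°  ·
  (3,4): δ = 127.37°  ·
antipodal pairs: 4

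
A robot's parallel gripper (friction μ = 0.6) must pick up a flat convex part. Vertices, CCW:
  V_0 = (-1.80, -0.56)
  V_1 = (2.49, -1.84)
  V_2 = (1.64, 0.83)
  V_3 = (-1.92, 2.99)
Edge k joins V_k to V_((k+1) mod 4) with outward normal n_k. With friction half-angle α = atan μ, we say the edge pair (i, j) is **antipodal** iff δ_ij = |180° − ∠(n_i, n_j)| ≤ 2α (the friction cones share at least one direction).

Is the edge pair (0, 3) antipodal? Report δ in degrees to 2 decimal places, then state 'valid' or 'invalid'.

α = atan 0.6 = 30.96°;  2α = 61.93°
edge 0: e_0 = (+4.29, -1.28);  n_0 = (-0.2859, -0.9583)
edge 3: e_3 = (+0.12, -3.55);  n_3 = (-0.9994, -0.0338)
∠(n_0, n_3) = 71.45°
δ = |180° − 71.45°| = 108.55°
108.55° > 2α = 61.93°  →  invalid

δ = 108.55°, invalid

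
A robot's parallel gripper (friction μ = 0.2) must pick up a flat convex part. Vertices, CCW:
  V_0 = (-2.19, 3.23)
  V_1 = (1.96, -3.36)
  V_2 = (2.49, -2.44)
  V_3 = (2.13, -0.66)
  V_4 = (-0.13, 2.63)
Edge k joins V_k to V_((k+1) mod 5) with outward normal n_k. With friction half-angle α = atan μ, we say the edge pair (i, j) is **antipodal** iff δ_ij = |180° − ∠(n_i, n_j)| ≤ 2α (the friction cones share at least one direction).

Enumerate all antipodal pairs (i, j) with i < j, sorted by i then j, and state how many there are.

count = 2; pairs: (0,2), (0,3)

α = atan 0.2 = 11.31°;  2α = 22.62°
n_0 = (-0.8462, -0.5329)
n_1 = (+0.8665, -0.4992)
n_2 = (+0.9802, +0.1982)
n_3 = (+0.8243, +0.5662)
n_4 = (+0.2796, +0.9601)
  (0,1): δ = 62.15°  ·
  (0,2): δ = 20.77°  ✓
  (0,3): δ = 2.29°  ✓
  (0,4): δ = 41.56°  ·
  (1,2): δ = 138.62°  ·
  (1,3): δ = 115.57°  ·
  (1,4): δ = 76.29°  ·
  (2,3): δ = 156.95°  ·
  (2,4): δ = 117.67°  ·
  (3,4): δ = 140.73°  ·
antipodal pairs: 2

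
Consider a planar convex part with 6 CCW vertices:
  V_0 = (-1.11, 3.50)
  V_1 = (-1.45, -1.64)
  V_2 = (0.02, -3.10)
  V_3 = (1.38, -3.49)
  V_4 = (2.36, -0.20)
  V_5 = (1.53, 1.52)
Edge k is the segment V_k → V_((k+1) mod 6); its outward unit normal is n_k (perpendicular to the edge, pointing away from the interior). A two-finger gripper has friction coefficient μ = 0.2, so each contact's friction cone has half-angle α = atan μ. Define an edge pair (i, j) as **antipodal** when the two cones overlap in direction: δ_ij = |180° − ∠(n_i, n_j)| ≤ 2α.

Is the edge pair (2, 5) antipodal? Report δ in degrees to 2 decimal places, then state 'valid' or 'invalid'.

α = atan 0.2 = 11.31°;  2α = 22.62°
edge 2: e_2 = (+1.36, -0.39);  n_2 = (-0.2757, -0.9613)
edge 5: e_5 = (-2.64, +1.98);  n_5 = (+0.6000, +0.8000)
∠(n_2, n_5) = 159.13°
δ = |180° − 159.13°| = 20.87°
20.87° ≤ 2α = 22.62°  →  valid

δ = 20.87°, valid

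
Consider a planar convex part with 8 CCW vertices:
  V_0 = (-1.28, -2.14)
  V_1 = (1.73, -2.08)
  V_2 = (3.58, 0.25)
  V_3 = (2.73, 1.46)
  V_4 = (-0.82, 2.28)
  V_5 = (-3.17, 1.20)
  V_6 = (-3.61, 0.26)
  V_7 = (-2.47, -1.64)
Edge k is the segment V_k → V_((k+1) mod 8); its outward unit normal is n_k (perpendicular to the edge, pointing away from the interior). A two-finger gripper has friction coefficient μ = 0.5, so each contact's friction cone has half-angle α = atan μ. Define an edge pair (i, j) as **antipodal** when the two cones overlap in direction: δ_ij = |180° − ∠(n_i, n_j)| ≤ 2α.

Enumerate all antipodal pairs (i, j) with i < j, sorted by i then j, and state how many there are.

count = 9; pairs: (0,3), (0,4), (1,4), (1,5), (2,6), (2,7), (3,6), (3,7), (4,7)

α = atan 0.5 = 26.57°;  2α = 53.13°
n_0 = (+0.0199, -0.9998)
n_1 = (+0.7832, -0.6218)
n_2 = (+0.8183, +0.5748)
n_3 = (+0.2251, +0.9743)
n_4 = (-0.4176, +0.9086)
n_5 = (-0.9057, +0.4239)
n_6 = (-0.8575, -0.5145)
n_7 = (-0.3874, -0.9219)
  (0,1): δ = 129.59°  ·
  (0,2): δ = 56.05°  ·
  (0,3): δ = 14.15°  ✓
  (0,4): δ = 23.54°  ✓
  (0,5): δ = 63.77°  ·
  (0,6): δ = 119.82°  ·
  (0,7): δ = 156.07°  ·
  (1,2): δ = 106.46°  ·
  (1,3): δ = 64.56°  ·
  (1,4): δ = 26.87°  ✓
  (1,5): δ = 13.37°  ✓
  (1,6): δ = 69.41°  ·
  (1,7): δ = 105.66°  ·
  (2,3): δ = 138.09°  ·
  (2,4): δ = 100.40°  ·
  (2,5): δ = 60.17°  ·
  (2,6): δ = 4.12°  ✓
  (2,7): δ = 32.12°  ✓
  (3,4): δ = 142.31°  ·
  (3,5): δ = 102.08°  ·
  (3,6): δ = 46.03°  ✓
  (3,7): δ = 9.78°  ✓
  (4,5): δ = 139.77°  ·
  (4,6): δ = 83.72°  ·
  (4,7): δ = 47.47°  ✓
  (5,6): δ = 123.95°  ·
  (5,7): δ = 87.71°  ·
  (6,7): δ = 143.75°  ·
antipodal pairs: 9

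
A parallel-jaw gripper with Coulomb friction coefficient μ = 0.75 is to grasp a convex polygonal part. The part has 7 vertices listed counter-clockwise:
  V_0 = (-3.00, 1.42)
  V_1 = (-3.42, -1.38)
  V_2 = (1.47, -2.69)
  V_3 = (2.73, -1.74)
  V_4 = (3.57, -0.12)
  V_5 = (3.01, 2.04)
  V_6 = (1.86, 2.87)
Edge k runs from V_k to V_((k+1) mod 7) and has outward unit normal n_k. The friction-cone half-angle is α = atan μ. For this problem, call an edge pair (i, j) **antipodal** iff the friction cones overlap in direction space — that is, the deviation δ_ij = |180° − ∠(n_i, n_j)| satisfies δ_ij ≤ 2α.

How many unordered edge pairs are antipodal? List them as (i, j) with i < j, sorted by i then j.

α = atan 0.75 = 36.87°;  2α = 73.74°
n_0 = (-0.9889, +0.1483)
n_1 = (-0.2588, -0.9659)
n_2 = (+0.6020, -0.7985)
n_3 = (+0.8878, -0.4603)
n_4 = (+0.9680, +0.2510)
n_5 = (+0.5852, +0.8109)
n_6 = (-0.2859, +0.9583)
  (0,1): δ = 96.47°  ·
  (0,2): δ = 44.45°  ✓
  (0,3): δ = 18.88°  ✓
  (0,4): δ = 23.07°  ✓
  (0,5): δ = 62.71°  ✓
  (0,6): δ = 115.14°  ·
  (1,2): δ = 127.99°  ·
  (1,3): δ = 102.41°  ·
  (1,4): δ = 60.47°  ✓
  (1,5): δ = 20.82°  ✓
  (1,6): δ = 31.61°  ✓
  (2,3): δ = 154.42°  ·
  (2,4): δ = 112.48°  ·
  (2,5): δ = 72.83°  ✓
  (2,6): δ = 20.40°  ✓
  (3,4): δ = 138.06°  ·
  (3,5): δ = 98.41°  ·
  (3,6): δ = 45.98°  ✓
  (4,5): δ = 140.35°  ·
  (4,6): δ = 87.92°  ·
  (5,6): δ = 127.57°  ·
antipodal pairs: 10

count = 10; pairs: (0,2), (0,3), (0,4), (0,5), (1,4), (1,5), (1,6), (2,5), (2,6), (3,6)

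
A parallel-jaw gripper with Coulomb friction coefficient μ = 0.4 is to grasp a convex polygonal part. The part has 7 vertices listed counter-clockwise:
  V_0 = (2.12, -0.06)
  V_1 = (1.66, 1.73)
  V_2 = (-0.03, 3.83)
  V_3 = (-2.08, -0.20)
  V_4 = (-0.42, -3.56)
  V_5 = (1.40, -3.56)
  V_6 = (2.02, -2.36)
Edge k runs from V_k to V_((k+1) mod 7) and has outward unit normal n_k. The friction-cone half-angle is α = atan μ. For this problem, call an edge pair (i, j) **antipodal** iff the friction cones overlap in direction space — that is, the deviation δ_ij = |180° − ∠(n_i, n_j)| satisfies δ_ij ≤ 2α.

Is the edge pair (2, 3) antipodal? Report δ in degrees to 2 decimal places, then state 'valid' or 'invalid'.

α = atan 0.4 = 21.80°;  2α = 43.60°
edge 2: e_2 = (-2.05, -4.03);  n_2 = (-0.8913, +0.4534)
edge 3: e_3 = (+1.66, -3.36);  n_3 = (-0.8966, -0.4429)
∠(n_2, n_3) = 53.25°
δ = |180° − 53.25°| = 126.75°
126.75° > 2α = 43.60°  →  invalid

δ = 126.75°, invalid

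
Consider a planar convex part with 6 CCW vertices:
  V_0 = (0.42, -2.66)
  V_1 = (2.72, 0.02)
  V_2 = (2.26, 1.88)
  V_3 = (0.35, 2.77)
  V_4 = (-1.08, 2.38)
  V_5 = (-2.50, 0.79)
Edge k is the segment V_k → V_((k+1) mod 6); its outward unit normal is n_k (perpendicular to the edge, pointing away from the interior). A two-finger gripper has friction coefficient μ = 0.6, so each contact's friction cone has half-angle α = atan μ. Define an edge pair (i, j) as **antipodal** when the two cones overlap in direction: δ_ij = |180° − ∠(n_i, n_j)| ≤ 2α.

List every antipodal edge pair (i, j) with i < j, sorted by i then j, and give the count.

count = 5; pairs: (0,3), (0,4), (1,4), (1,5), (2,5)

α = atan 0.6 = 30.96°;  2α = 61.93°
n_0 = (+0.7589, -0.6513)
n_1 = (+0.9708, +0.2401)
n_2 = (+0.4224, +0.9064)
n_3 = (-0.2631, +0.9648)
n_4 = (-0.7459, +0.6661)
n_5 = (-0.7633, -0.6460)
  (0,1): δ = 125.47°  ·
  (0,2): δ = 74.35°  ·
  (0,3): δ = 34.11°  ✓
  (0,4): δ = 1.13°  ✓
  (0,5): δ = 80.88°  ·
  (1,2): δ = 128.88°  ·
  (1,3): δ = 88.64°  ·
  (1,4): δ = 55.66°  ✓
  (1,5): δ = 26.35°  ✓
  (2,3): δ = 139.76°  ·
  (2,4): δ = 106.78°  ·
  (2,5): δ = 24.77°  ✓
  (3,4): δ = 147.02°  ·
  (3,5): δ = 65.01°  ·
  (4,5): δ = 97.99°  ·
antipodal pairs: 5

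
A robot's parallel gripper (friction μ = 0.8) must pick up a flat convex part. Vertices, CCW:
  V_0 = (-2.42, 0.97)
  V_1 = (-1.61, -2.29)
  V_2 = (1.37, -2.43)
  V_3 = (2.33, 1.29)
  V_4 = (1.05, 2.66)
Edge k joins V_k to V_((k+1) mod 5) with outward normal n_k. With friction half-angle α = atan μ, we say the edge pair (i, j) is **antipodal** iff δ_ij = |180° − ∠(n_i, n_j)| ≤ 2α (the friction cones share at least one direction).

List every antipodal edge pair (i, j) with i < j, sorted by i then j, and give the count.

count = 5; pairs: (0,2), (0,3), (1,3), (1,4), (2,4)

α = atan 0.8 = 38.66°;  2α = 77.32°
n_0 = (-0.9705, -0.2411)
n_1 = (-0.0469, -0.9989)
n_2 = (+0.9683, -0.2499)
n_3 = (+0.7307, +0.6827)
n_4 = (-0.4379, +0.8990)
  (0,1): δ = 106.64°  ·
  (0,2): δ = 28.42°  ✓
  (0,3): δ = 29.10°  ✓
  (0,4): δ = 102.01°  ·
  (1,2): δ = 101.78°  ·
  (1,3): δ = 44.26°  ✓
  (1,4): δ = 28.66°  ✓
  (2,3): δ = 122.47°  ·
  (2,4): δ = 49.56°  ✓
  (3,4): δ = 107.09°  ·
antipodal pairs: 5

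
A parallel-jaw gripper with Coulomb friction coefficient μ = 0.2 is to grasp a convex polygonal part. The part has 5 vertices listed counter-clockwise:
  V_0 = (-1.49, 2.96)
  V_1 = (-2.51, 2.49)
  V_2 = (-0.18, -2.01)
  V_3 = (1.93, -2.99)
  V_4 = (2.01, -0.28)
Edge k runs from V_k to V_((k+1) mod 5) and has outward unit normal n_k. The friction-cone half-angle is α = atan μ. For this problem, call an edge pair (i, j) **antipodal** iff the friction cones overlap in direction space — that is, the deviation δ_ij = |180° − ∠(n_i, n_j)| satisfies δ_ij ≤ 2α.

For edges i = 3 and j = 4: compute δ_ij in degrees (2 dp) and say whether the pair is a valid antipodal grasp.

δ = 131.10°, invalid

α = atan 0.2 = 11.31°;  2α = 22.62°
edge 3: e_3 = (+0.08, +2.71);  n_3 = (+0.9996, -0.0295)
edge 4: e_4 = (-3.50, +3.24);  n_4 = (+0.6793, +0.7338)
∠(n_3, n_4) = 48.90°
δ = |180° − 48.90°| = 131.10°
131.10° > 2α = 22.62°  →  invalid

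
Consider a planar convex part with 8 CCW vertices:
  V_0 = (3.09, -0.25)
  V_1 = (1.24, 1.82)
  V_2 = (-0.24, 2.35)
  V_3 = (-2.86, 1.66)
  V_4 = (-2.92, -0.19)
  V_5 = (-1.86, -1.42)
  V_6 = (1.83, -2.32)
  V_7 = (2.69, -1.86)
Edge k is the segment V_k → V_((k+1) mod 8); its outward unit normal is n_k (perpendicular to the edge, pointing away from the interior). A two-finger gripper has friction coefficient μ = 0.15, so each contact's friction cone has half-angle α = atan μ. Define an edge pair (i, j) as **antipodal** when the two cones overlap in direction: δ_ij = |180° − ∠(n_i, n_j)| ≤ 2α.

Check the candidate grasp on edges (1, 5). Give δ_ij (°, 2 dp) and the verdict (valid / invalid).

δ = 6.00°, valid

α = atan 0.15 = 8.53°;  2α = 17.06°
edge 1: e_1 = (-1.48, +0.53);  n_1 = (+0.3371, +0.9415)
edge 5: e_5 = (+3.69, -0.90);  n_5 = (-0.2370, -0.9715)
∠(n_1, n_5) = 174.00°
δ = |180° − 174.00°| = 6.00°
6.00° ≤ 2α = 17.06°  →  valid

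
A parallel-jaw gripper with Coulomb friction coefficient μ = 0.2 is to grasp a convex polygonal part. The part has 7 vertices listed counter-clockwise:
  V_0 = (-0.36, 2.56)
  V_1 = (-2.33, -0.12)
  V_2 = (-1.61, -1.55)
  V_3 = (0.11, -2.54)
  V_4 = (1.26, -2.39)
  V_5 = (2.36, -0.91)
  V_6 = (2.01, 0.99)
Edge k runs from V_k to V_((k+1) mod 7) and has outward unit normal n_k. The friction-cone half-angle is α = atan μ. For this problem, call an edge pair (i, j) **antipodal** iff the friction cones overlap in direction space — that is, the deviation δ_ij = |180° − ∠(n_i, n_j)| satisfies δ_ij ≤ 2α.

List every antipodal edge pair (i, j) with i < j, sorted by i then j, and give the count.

count = 3; pairs: (0,4), (1,5), (2,6)

α = atan 0.2 = 11.31°;  2α = 22.62°
n_0 = (-0.8057, +0.5923)
n_1 = (-0.8932, -0.4497)
n_2 = (-0.4988, -0.8667)
n_3 = (+0.1293, -0.9916)
n_4 = (+0.8026, -0.5965)
n_5 = (+0.9835, +0.1812)
n_6 = (+0.5523, +0.8337)
  (0,1): δ = 116.96°  ·
  (0,2): δ = 83.61°  ·
  (0,3): δ = 46.25°  ·
  (0,4): δ = 0.30°  ✓
  (0,5): δ = 46.76°  ·
  (0,6): δ = 92.80°  ·
  (1,2): δ = 146.65°  ·
  (1,3): δ = 109.29°  ·
  (1,4): δ = 63.35°  ·
  (1,5): δ = 16.29°  ✓
  (1,6): δ = 29.75°  ·
  (2,3): δ = 142.64°  ·
  (2,4): δ = 96.70°  ·
  (2,5): δ = 49.64°  ·
  (2,6): δ = 3.60°  ✓
  (3,4): δ = 134.05°  ·
  (3,5): δ = 86.99°  ·
  (3,6): δ = 40.95°  ·
  (4,5): δ = 132.94°  ·
  (4,6): δ = 86.90°  ·
  (5,6): δ = 133.96°  ·
antipodal pairs: 3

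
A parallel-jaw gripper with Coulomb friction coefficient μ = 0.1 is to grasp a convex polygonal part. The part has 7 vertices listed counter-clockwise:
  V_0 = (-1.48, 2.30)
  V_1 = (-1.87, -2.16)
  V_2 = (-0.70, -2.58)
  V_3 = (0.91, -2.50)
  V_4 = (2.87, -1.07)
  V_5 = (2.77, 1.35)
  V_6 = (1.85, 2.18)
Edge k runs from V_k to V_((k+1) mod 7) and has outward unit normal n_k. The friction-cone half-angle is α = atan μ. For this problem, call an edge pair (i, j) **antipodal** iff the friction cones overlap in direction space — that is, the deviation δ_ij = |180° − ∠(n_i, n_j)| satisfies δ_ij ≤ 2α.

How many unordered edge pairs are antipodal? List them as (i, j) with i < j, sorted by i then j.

α = atan 0.1 = 5.71°;  2α = 11.42°
n_0 = (-0.9962, +0.0871)
n_1 = (-0.3379, -0.9412)
n_2 = (+0.0496, -0.9988)
n_3 = (+0.5894, -0.8078)
n_4 = (+0.9991, +0.0413)
n_5 = (+0.6699, +0.7425)
n_6 = (+0.0360, +0.9994)
  (0,1): δ = 104.75°  ·
  (0,2): δ = 82.16°  ·
  (0,3): δ = 48.89°  ·
  (0,4): δ = 7.36°  ✓
  (0,5): δ = 52.94°  ·
  (0,6): δ = 92.93°  ·
  (1,2): δ = 157.41°  ·
  (1,3): δ = 124.14°  ·
  (1,4): δ = 67.89°  ·
  (1,5): δ = 22.31°  ·
  (1,6): δ = 17.68°  ·
  (2,3): δ = 146.73°  ·
  (2,4): δ = 90.48°  ·
  (2,5): δ = 44.90°  ·
  (2,6): δ = 4.91°  ✓
  (3,4): δ = 123.75°  ·
  (3,5): δ = 78.17°  ·
  (3,6): δ = 38.18°  ·
  (4,5): δ = 134.42°  ·
  (4,6): δ = 94.43°  ·
  (5,6): δ = 140.01°  ·
antipodal pairs: 2

count = 2; pairs: (0,4), (2,6)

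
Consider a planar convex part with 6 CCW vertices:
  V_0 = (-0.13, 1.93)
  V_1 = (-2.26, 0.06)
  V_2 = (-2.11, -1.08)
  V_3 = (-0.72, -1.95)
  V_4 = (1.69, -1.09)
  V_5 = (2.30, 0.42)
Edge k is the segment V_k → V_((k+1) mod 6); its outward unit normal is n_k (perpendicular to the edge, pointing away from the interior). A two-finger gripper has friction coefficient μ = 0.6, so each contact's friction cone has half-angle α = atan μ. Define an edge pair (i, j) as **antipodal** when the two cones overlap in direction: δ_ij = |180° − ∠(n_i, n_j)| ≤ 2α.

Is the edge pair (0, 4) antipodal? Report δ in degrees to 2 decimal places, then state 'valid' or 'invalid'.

α = atan 0.6 = 30.96°;  2α = 61.93°
edge 0: e_0 = (-2.13, -1.87);  n_0 = (-0.6598, +0.7515)
edge 4: e_4 = (+0.61, +1.51);  n_4 = (+0.9272, -0.3746)
∠(n_0, n_4) = 153.28°
δ = |180° − 153.28°| = 26.72°
26.72° ≤ 2α = 61.93°  →  valid

δ = 26.72°, valid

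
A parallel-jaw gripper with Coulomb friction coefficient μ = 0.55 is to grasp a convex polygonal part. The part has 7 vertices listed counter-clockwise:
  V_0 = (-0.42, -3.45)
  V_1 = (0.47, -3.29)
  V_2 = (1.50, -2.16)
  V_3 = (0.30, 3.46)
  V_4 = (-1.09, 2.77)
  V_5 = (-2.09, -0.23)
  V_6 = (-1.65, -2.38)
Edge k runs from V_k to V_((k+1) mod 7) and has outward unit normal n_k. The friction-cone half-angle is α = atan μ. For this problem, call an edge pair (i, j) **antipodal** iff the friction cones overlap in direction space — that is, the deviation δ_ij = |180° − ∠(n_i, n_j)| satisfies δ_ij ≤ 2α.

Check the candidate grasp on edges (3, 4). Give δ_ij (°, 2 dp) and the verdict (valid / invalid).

δ = 134.83°, invalid

α = atan 0.55 = 28.81°;  2α = 57.62°
edge 3: e_3 = (-1.39, -0.69);  n_3 = (-0.4446, +0.8957)
edge 4: e_4 = (-1.00, -3.00);  n_4 = (-0.9487, +0.3162)
∠(n_3, n_4) = 45.17°
δ = |180° − 45.17°| = 134.83°
134.83° > 2α = 57.62°  →  invalid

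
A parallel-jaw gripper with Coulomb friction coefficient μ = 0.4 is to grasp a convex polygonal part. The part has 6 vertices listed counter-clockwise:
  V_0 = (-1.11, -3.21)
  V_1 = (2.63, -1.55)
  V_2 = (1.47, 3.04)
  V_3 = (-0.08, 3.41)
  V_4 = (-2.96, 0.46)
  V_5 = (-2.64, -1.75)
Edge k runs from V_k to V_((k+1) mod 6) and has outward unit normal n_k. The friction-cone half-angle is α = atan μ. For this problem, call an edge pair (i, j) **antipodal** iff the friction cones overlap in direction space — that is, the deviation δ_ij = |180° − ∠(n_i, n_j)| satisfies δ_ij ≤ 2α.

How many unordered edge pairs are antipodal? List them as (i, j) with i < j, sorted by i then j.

α = atan 0.4 = 21.80°;  2α = 43.60°
n_0 = (+0.4057, -0.9140)
n_1 = (+0.9695, +0.2450)
n_2 = (+0.2322, +0.9727)
n_3 = (-0.7155, +0.6986)
n_4 = (-0.9897, -0.1433)
n_5 = (-0.6904, -0.7235)
  (0,1): δ = 99.75°  ·
  (0,2): δ = 37.36°  ✓
  (0,3): δ = 21.75°  ✓
  (0,4): δ = 74.30°  ·
  (0,5): δ = 112.41°  ·
  (1,2): δ = 117.61°  ·
  (1,3): δ = 58.50°  ·
  (1,4): δ = 5.94°  ✓
  (1,5): δ = 32.16°  ✓
  (2,3): δ = 120.89°  ·
  (2,4): δ = 68.34°  ·
  (2,5): δ = 30.23°  ✓
  (3,4): δ = 127.45°  ·
  (3,5): δ = 89.35°  ·
  (4,5): δ = 141.90°  ·
antipodal pairs: 5

count = 5; pairs: (0,2), (0,3), (1,4), (1,5), (2,5)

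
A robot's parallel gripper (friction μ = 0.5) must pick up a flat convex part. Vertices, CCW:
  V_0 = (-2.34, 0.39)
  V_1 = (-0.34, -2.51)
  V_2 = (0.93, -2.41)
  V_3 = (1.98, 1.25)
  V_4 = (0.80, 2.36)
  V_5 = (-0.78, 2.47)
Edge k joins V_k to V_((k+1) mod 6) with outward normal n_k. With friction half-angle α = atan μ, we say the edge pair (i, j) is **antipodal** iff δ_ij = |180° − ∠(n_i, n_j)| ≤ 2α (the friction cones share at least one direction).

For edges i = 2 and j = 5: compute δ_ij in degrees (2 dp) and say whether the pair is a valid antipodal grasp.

α = atan 0.5 = 26.57°;  2α = 53.13°
edge 2: e_2 = (+1.05, +3.66);  n_2 = (+0.9612, -0.2758)
edge 5: e_5 = (-1.56, -2.08);  n_5 = (-0.8000, +0.6000)
∠(n_2, n_5) = 159.14°
δ = |180° − 159.14°| = 20.86°
20.86° ≤ 2α = 53.13°  →  valid

δ = 20.86°, valid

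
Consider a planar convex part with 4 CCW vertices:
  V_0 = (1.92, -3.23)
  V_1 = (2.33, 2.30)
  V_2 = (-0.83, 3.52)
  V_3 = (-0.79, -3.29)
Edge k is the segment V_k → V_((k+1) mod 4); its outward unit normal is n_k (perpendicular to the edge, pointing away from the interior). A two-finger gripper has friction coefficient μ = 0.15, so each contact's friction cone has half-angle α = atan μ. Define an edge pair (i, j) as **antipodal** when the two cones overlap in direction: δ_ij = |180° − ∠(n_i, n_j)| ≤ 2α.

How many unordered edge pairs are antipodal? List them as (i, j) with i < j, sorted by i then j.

count = 1; pairs: (0,2)

α = atan 0.15 = 8.53°;  2α = 17.06°
n_0 = (+0.9973, -0.0739)
n_1 = (+0.3602, +0.9329)
n_2 = (-1.0000, -0.0059)
n_3 = (+0.0221, -0.9998)
  (0,1): δ = 106.87°  ·
  (0,2): δ = 4.58°  ✓
  (0,3): δ = 95.51°  ·
  (1,2): δ = 68.55°  ·
  (1,3): δ = 22.38°  ·
  (2,3): δ = 89.07°  ·
antipodal pairs: 1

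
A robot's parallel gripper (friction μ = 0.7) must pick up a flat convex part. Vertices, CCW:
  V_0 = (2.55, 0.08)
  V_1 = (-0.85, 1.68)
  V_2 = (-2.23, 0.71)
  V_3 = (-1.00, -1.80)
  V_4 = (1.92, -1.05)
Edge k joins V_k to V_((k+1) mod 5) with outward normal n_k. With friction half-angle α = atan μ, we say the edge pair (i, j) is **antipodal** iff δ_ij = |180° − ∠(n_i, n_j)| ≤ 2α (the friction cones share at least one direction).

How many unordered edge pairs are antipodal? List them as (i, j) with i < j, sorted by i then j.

α = atan 0.7 = 34.99°;  2α = 69.98°
n_0 = (+0.4258, +0.9048)
n_1 = (-0.5751, +0.8181)
n_2 = (-0.8980, -0.4400)
n_3 = (+0.2488, -0.9686)
n_4 = (+0.8734, -0.4870)
  (0,1): δ = 119.70°  ·
  (0,2): δ = 38.69°  ✓
  (0,3): δ = 39.61°  ✓
  (0,4): δ = 86.06°  ·
  (1,2): δ = 99.00°  ·
  (1,3): δ = 20.70°  ✓
  (1,4): δ = 25.76°  ✓
  (2,3): δ = 101.70°  ·
  (2,4): δ = 55.25°  ✓
  (3,4): δ = 133.55°  ·
antipodal pairs: 5

count = 5; pairs: (0,2), (0,3), (1,3), (1,4), (2,4)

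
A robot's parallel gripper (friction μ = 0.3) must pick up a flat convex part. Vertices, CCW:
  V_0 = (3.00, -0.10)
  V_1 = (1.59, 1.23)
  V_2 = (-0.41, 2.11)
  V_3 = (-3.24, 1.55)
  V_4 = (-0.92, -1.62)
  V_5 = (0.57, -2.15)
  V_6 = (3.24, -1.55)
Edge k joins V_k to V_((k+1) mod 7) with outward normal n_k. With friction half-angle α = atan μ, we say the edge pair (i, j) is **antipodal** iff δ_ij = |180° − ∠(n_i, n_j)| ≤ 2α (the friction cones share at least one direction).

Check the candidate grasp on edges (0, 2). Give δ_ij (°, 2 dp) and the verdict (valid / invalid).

α = atan 0.3 = 16.70°;  2α = 33.40°
edge 0: e_0 = (-1.41, +1.33);  n_0 = (+0.6862, +0.7274)
edge 2: e_2 = (-2.83, -0.56);  n_2 = (-0.1941, +0.9810)
∠(n_0, n_2) = 54.52°
δ = |180° − 54.52°| = 125.48°
125.48° > 2α = 33.40°  →  invalid

δ = 125.48°, invalid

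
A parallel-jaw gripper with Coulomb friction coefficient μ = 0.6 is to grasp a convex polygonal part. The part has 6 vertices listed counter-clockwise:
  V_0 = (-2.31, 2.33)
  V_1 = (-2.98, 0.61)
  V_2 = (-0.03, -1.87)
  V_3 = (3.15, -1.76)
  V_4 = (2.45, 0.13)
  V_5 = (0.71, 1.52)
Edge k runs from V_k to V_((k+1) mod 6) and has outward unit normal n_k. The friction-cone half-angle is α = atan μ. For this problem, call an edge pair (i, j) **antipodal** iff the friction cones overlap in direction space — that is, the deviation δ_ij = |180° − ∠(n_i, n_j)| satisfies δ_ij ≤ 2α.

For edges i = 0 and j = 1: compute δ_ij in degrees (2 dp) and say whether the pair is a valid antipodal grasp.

δ = 108.77°, invalid

α = atan 0.6 = 30.96°;  2α = 61.93°
edge 0: e_0 = (-0.67, -1.72);  n_0 = (-0.9318, +0.3630)
edge 1: e_1 = (+2.95, -2.48);  n_1 = (-0.6435, -0.7654)
∠(n_0, n_1) = 71.23°
δ = |180° − 71.23°| = 108.77°
108.77° > 2α = 61.93°  →  invalid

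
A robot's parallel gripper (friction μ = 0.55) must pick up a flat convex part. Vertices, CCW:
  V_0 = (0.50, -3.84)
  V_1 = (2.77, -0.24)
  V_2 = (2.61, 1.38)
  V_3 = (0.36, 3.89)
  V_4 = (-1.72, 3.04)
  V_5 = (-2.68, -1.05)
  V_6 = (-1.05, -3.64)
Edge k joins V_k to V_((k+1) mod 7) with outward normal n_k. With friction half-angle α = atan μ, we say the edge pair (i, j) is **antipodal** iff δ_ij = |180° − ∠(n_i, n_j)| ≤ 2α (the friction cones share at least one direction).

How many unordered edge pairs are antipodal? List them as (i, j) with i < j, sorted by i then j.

count = 8; pairs: (0,3), (0,4), (1,4), (1,5), (2,4), (2,5), (2,6), (3,6)

α = atan 0.55 = 28.81°;  2α = 57.62°
n_0 = (+0.8459, -0.5334)
n_1 = (+0.9952, +0.0983)
n_2 = (+0.7446, +0.6675)
n_3 = (-0.3783, +0.9257)
n_4 = (-0.9735, +0.2285)
n_5 = (-0.8463, -0.5326)
n_6 = (-0.1280, -0.9918)
  (0,1): δ = 142.13°  ·
  (0,2): δ = 105.89°  ·
  (0,3): δ = 35.54°  ✓
  (0,4): δ = 19.02°  ✓
  (0,5): δ = 64.42°  ·
  (0,6): δ = 114.88°  ·
  (1,2): δ = 143.77°  ·
  (1,3): δ = 73.41°  ·
  (1,4): δ = 18.85°  ✓
  (1,5): δ = 26.54°  ✓
  (1,6): δ = 77.01°  ·
  (2,3): δ = 109.65°  ·
  (2,4): δ = 55.08°  ✓
  (2,5): δ = 9.69°  ✓
  (2,6): δ = 40.77°  ✓
  (3,4): δ = 125.44°  ·
  (3,5): δ = 80.04°  ·
  (3,6): δ = 29.58°  ✓
  (4,5): δ = 134.61°  ·
  (4,6): δ = 84.14°  ·
  (5,6): δ = 129.54°  ·
antipodal pairs: 8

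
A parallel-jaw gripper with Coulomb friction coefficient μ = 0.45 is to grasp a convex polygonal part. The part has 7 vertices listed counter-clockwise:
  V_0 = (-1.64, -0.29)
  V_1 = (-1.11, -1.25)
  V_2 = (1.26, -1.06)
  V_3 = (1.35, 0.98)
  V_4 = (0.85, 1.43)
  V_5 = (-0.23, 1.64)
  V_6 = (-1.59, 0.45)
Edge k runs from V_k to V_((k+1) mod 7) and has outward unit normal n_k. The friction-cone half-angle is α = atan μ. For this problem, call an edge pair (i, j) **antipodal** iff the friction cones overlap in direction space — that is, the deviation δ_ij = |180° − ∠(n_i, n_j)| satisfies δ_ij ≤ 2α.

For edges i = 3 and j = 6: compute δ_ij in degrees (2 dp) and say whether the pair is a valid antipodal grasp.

α = atan 0.45 = 24.23°;  2α = 48.46°
edge 3: e_3 = (-0.50, +0.45);  n_3 = (+0.6690, +0.7433)
edge 6: e_6 = (-0.05, -0.74);  n_6 = (-0.9977, +0.0674)
∠(n_3, n_6) = 128.12°
δ = |180° − 128.12°| = 51.88°
51.88° > 2α = 48.46°  →  invalid

δ = 51.88°, invalid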